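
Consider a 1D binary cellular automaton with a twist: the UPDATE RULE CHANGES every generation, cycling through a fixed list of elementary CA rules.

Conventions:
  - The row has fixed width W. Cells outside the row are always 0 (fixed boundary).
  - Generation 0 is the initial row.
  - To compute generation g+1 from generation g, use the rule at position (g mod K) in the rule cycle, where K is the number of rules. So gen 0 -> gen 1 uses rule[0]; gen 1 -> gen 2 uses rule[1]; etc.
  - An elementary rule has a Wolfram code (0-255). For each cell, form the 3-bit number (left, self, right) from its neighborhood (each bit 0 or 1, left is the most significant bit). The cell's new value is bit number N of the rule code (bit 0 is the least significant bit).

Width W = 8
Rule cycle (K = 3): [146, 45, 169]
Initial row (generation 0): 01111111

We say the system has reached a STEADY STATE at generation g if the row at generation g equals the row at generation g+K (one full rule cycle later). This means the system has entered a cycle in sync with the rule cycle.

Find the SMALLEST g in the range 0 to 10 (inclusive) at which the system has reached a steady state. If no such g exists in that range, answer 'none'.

Answer: 7

Derivation:
Gen 0: 01111111
Gen 1 (rule 146): 10111110
Gen 2 (rule 45): 11100000
Gen 3 (rule 169): 11001111
Gen 4 (rule 146): 00110110
Gen 5 (rule 45): 10101100
Gen 6 (rule 169): 01011001
Gen 7 (rule 146): 10000110
Gen 8 (rule 45): 10110100
Gen 9 (rule 169): 01101001
Gen 10 (rule 146): 10000110
Gen 11 (rule 45): 10110100
Gen 12 (rule 169): 01101001
Gen 13 (rule 146): 10000110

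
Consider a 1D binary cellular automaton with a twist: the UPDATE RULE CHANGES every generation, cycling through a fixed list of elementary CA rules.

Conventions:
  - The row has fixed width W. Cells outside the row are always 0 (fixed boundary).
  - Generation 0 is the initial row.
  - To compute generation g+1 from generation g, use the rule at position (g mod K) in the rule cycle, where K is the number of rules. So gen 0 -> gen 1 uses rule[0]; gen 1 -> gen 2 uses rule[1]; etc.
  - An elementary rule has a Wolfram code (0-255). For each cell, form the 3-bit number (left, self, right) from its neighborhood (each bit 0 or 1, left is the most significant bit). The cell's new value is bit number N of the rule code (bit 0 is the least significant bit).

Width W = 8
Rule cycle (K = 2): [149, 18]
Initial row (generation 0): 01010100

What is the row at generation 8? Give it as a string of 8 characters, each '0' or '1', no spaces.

Answer: 00000000

Derivation:
Gen 0: 01010100
Gen 1 (rule 149): 01010111
Gen 2 (rule 18): 10000000
Gen 3 (rule 149): 11111111
Gen 4 (rule 18): 00000000
Gen 5 (rule 149): 11111111
Gen 6 (rule 18): 00000000
Gen 7 (rule 149): 11111111
Gen 8 (rule 18): 00000000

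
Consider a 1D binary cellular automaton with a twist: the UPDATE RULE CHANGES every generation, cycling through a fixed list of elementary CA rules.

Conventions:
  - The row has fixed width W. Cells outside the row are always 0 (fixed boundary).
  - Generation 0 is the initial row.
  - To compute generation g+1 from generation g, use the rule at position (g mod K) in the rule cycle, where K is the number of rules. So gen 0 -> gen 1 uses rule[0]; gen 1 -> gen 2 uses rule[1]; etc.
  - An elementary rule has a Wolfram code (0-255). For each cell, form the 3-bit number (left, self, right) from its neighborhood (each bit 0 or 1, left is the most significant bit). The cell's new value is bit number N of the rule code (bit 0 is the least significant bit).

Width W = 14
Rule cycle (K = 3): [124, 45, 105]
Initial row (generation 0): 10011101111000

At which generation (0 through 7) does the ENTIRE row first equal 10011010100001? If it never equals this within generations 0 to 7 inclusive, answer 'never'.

Gen 0: 10011101111000
Gen 1 (rule 124): 11010111001100
Gen 2 (rule 45): 10111100001001
Gen 3 (rule 105): 01100101100000
Gen 4 (rule 124): 01110111110000
Gen 5 (rule 45): 01001100000111
Gen 6 (rule 105): 00001101110101
Gen 7 (rule 124): 00001111011111

Answer: never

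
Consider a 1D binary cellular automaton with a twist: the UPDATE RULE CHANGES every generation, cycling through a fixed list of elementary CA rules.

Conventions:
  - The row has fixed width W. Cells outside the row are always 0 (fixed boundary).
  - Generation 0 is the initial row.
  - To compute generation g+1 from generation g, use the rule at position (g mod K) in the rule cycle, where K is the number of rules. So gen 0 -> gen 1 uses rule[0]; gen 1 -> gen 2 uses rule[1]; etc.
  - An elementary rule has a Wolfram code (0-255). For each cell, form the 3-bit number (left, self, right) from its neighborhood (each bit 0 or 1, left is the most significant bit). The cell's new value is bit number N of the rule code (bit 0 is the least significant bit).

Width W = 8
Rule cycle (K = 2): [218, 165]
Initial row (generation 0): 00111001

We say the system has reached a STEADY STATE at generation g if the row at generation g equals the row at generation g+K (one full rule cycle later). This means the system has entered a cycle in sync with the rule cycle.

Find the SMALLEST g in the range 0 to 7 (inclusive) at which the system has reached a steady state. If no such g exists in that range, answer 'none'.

Answer: 1

Derivation:
Gen 0: 00111001
Gen 1 (rule 218): 01111110
Gen 2 (rule 165): 00111100
Gen 3 (rule 218): 01111110
Gen 4 (rule 165): 00111100
Gen 5 (rule 218): 01111110
Gen 6 (rule 165): 00111100
Gen 7 (rule 218): 01111110
Gen 8 (rule 165): 00111100
Gen 9 (rule 218): 01111110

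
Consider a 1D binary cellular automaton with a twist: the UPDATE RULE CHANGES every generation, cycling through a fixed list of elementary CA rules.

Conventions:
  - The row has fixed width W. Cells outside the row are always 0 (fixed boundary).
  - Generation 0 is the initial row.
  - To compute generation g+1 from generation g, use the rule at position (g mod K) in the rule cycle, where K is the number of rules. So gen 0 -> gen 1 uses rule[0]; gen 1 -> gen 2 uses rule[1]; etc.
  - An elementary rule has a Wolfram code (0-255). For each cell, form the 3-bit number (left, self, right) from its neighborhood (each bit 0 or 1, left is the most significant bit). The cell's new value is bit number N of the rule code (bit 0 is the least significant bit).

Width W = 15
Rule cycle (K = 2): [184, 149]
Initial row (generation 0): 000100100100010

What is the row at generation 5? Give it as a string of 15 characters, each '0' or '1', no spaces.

Gen 0: 000100100100010
Gen 1 (rule 184): 000010010010001
Gen 2 (rule 149): 111011011011101
Gen 3 (rule 184): 110110110111010
Gen 4 (rule 149): 000000000010011
Gen 5 (rule 184): 000000000001010

Answer: 000000000001010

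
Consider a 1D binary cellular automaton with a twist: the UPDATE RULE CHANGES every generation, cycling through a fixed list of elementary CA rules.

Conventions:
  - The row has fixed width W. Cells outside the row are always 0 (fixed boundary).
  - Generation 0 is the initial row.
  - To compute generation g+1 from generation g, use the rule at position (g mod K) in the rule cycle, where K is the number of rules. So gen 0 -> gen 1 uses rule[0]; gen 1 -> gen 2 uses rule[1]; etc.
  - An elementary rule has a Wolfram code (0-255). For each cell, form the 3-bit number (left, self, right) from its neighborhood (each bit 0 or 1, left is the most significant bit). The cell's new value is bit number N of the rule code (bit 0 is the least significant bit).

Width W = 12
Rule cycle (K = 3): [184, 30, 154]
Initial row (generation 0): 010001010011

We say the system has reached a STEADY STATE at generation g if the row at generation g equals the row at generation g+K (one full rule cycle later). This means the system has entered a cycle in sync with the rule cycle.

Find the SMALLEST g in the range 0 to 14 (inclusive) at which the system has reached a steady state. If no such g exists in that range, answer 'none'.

Gen 0: 010001010011
Gen 1 (rule 184): 001000101010
Gen 2 (rule 30): 011101101011
Gen 3 (rule 154): 111001000010
Gen 4 (rule 184): 110100100001
Gen 5 (rule 30): 100111110011
Gen 6 (rule 154): 011111101110
Gen 7 (rule 184): 011111011101
Gen 8 (rule 30): 110000010001
Gen 9 (rule 154): 101000101010
Gen 10 (rule 184): 010100010101
Gen 11 (rule 30): 110110110101
Gen 12 (rule 154): 100100100000
Gen 13 (rule 184): 010010010000
Gen 14 (rule 30): 111111111000
Gen 15 (rule 154): 111111110100
Gen 16 (rule 184): 111111101010
Gen 17 (rule 30): 100000001011

Answer: none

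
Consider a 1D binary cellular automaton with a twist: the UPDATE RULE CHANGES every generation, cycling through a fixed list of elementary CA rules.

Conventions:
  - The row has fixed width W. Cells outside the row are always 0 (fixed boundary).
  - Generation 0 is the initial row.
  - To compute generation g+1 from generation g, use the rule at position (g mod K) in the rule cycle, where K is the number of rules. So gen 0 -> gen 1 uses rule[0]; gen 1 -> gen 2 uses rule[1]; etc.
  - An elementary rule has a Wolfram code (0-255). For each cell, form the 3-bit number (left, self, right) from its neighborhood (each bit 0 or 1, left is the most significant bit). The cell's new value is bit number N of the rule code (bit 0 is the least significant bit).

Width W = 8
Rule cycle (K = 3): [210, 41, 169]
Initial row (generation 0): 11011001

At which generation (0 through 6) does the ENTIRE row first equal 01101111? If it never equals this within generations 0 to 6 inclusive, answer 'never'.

Gen 0: 11011001
Gen 1 (rule 210): 01001110
Gen 2 (rule 41): 00001000
Gen 3 (rule 169): 11100011
Gen 4 (rule 210): 01110101
Gen 5 (rule 41): 01001010
Gen 6 (rule 169): 00000100

Answer: never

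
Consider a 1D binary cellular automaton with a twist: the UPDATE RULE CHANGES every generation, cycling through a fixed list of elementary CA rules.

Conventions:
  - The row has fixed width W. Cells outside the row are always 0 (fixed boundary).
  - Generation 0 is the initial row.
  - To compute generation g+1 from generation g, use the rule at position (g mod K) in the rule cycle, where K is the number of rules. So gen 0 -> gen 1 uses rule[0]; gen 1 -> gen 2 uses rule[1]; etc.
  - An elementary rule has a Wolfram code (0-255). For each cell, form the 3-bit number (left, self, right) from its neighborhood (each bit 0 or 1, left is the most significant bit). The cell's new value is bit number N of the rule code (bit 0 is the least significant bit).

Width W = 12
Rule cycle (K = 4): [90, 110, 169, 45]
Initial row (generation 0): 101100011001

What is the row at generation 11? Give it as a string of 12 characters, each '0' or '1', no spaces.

Answer: 111011101001

Derivation:
Gen 0: 101100011001
Gen 1 (rule 90): 001110111110
Gen 2 (rule 110): 011011100010
Gen 3 (rule 169): 010111001000
Gen 4 (rule 45): 011100001011
Gen 5 (rule 90): 110110010011
Gen 6 (rule 110): 111110110111
Gen 7 (rule 169): 111101101110
Gen 8 (rule 45): 100011011000
Gen 9 (rule 90): 010111011100
Gen 10 (rule 110): 111101110100
Gen 11 (rule 169): 111011101001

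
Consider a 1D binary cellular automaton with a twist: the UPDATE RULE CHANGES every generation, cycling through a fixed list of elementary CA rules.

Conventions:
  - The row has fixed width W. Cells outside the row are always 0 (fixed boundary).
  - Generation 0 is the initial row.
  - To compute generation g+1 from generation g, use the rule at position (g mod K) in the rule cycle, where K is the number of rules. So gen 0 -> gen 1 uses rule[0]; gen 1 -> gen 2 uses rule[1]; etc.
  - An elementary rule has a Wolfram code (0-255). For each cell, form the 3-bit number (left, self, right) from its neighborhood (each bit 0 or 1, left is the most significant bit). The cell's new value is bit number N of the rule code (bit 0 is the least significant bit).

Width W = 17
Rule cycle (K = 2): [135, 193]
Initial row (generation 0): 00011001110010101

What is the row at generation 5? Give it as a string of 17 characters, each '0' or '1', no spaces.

Answer: 11101110111100100

Derivation:
Gen 0: 00011001110010101
Gen 1 (rule 135): 11100010100110101
Gen 2 (rule 193): 01101000000010000
Gen 3 (rule 135): 10001011111110111
Gen 4 (rule 193): 00100001111110011
Gen 5 (rule 135): 11101110111100100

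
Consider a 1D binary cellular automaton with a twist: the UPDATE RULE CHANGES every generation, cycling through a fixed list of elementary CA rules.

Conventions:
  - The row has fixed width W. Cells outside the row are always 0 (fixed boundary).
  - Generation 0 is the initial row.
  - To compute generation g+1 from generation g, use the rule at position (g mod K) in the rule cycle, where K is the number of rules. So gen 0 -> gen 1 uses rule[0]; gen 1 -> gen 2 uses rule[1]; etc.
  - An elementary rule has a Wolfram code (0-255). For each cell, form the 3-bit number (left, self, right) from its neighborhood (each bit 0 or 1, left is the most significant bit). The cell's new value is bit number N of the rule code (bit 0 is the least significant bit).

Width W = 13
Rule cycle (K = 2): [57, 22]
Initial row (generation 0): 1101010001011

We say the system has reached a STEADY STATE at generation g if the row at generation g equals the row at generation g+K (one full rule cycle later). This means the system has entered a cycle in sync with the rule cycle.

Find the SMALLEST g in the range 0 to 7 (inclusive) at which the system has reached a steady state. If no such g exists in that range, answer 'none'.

Gen 0: 1101010001011
Gen 1 (rule 57): 1010101100110
Gen 2 (rule 22): 1010100011001
Gen 3 (rule 57): 0101011010100
Gen 4 (rule 22): 1101000010110
Gen 5 (rule 57): 1010111001101
Gen 6 (rule 22): 1010000110001
Gen 7 (rule 57): 0101110101100
Gen 8 (rule 22): 1100000100010
Gen 9 (rule 57): 1011110011001

Answer: none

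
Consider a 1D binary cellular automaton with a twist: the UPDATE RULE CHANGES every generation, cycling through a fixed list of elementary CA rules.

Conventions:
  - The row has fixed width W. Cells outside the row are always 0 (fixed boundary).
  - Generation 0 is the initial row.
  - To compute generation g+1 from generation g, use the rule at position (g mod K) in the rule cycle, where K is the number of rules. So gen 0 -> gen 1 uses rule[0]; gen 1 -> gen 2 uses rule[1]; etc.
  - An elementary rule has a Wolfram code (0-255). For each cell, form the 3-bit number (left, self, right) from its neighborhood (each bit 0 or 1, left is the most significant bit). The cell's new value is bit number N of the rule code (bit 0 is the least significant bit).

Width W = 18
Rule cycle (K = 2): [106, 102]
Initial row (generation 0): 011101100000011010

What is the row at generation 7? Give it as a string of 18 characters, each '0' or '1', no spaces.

Answer: 101010100111010000

Derivation:
Gen 0: 011101100000011010
Gen 1 (rule 106): 110111100000111100
Gen 2 (rule 102): 011000100001000100
Gen 3 (rule 106): 111001000010001000
Gen 4 (rule 102): 001011000110011000
Gen 5 (rule 106): 010111001110111000
Gen 6 (rule 102): 111001010011001000
Gen 7 (rule 106): 101010100111010000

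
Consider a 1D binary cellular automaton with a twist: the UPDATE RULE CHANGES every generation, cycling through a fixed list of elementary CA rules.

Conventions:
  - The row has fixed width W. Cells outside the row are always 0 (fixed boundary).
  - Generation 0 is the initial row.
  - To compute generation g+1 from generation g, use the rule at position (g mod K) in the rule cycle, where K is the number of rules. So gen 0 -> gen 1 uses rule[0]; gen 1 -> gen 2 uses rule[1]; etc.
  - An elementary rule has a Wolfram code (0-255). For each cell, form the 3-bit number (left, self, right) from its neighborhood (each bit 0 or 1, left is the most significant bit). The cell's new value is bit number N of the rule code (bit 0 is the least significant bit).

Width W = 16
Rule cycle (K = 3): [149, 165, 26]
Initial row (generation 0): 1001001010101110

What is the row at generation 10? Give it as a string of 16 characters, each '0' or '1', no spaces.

Gen 0: 1001001010101110
Gen 1 (rule 149): 1101101010100101
Gen 2 (rule 165): 0010011111100111
Gen 3 (rule 26): 0101110000011100
Gen 4 (rule 149): 0100101111001011
Gen 5 (rule 165): 0100110110001100
Gen 6 (rule 26): 1011100101011010
Gen 7 (rule 149): 1001010101000011
Gen 8 (rule 165): 1001111111011000
Gen 9 (rule 26): 0111000000010100
Gen 10 (rule 149): 0010111111010111

Answer: 0010111111010111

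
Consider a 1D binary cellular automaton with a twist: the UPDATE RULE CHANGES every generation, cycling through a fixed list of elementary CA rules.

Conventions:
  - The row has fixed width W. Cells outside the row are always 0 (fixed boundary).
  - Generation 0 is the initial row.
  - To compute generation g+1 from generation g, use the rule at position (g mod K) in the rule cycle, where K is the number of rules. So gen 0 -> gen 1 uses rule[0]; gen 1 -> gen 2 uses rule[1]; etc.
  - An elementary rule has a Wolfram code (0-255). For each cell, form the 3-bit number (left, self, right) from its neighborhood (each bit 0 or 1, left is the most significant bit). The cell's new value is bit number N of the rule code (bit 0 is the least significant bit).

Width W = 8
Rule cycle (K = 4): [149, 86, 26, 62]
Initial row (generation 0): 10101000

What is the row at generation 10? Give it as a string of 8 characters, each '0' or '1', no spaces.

Answer: 10001111

Derivation:
Gen 0: 10101000
Gen 1 (rule 149): 10101111
Gen 2 (rule 86): 10100001
Gen 3 (rule 26): 00010010
Gen 4 (rule 62): 00111111
Gen 5 (rule 149): 10011110
Gen 6 (rule 86): 11100011
Gen 7 (rule 26): 10010110
Gen 8 (rule 62): 11111101
Gen 9 (rule 149): 01111001
Gen 10 (rule 86): 10001111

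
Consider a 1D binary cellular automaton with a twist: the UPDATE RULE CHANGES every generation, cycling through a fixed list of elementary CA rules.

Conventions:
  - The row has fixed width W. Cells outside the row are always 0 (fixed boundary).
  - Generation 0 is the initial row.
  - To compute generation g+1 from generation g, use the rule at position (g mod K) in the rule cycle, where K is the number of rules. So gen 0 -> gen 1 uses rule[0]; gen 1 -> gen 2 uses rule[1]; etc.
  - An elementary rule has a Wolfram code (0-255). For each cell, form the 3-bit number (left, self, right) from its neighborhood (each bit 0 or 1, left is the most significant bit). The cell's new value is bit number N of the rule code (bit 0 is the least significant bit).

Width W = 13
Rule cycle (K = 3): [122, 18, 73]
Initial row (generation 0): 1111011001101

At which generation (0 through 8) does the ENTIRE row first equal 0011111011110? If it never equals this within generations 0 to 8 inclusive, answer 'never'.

Answer: never

Derivation:
Gen 0: 1111011001101
Gen 1 (rule 122): 1001111111110
Gen 2 (rule 18): 0110000000001
Gen 3 (rule 73): 0110111111100
Gen 4 (rule 122): 1111100000110
Gen 5 (rule 18): 0000010001001
Gen 6 (rule 73): 1111000100000
Gen 7 (rule 122): 1001101010000
Gen 8 (rule 18): 0110000001000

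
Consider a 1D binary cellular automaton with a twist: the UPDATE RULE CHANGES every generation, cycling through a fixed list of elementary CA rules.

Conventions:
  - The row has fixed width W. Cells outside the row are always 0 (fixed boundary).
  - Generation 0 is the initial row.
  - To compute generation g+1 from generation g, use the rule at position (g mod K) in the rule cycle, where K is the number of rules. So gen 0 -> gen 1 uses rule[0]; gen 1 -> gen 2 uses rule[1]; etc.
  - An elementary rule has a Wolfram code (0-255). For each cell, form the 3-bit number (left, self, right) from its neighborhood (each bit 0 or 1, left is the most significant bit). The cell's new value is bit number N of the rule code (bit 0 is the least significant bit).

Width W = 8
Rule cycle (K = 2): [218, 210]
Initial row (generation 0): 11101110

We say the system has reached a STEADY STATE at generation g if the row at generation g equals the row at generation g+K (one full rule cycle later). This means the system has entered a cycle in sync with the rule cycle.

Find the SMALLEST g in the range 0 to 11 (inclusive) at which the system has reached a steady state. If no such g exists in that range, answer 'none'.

Answer: 3

Derivation:
Gen 0: 11101110
Gen 1 (rule 218): 11101111
Gen 2 (rule 210): 01100111
Gen 3 (rule 218): 11111111
Gen 4 (rule 210): 01111111
Gen 5 (rule 218): 11111111
Gen 6 (rule 210): 01111111
Gen 7 (rule 218): 11111111
Gen 8 (rule 210): 01111111
Gen 9 (rule 218): 11111111
Gen 10 (rule 210): 01111111
Gen 11 (rule 218): 11111111
Gen 12 (rule 210): 01111111
Gen 13 (rule 218): 11111111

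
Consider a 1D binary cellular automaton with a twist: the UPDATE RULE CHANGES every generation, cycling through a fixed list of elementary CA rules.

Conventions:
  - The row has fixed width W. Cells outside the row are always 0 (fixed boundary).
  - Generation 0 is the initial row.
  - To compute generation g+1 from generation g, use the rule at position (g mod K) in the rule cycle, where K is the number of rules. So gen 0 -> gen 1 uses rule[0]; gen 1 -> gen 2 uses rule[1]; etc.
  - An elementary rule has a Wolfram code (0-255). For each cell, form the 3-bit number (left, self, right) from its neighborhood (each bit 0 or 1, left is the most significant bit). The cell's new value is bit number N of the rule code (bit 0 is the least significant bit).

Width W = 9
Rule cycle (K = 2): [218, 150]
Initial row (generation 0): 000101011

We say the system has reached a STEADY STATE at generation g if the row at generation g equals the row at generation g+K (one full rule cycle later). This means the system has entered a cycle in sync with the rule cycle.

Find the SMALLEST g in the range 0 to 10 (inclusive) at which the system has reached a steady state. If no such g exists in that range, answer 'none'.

Gen 0: 000101011
Gen 1 (rule 218): 001000011
Gen 2 (rule 150): 011100100
Gen 3 (rule 218): 111111010
Gen 4 (rule 150): 011110011
Gen 5 (rule 218): 111111111
Gen 6 (rule 150): 011111110
Gen 7 (rule 218): 111111111
Gen 8 (rule 150): 011111110
Gen 9 (rule 218): 111111111
Gen 10 (rule 150): 011111110
Gen 11 (rule 218): 111111111
Gen 12 (rule 150): 011111110

Answer: 5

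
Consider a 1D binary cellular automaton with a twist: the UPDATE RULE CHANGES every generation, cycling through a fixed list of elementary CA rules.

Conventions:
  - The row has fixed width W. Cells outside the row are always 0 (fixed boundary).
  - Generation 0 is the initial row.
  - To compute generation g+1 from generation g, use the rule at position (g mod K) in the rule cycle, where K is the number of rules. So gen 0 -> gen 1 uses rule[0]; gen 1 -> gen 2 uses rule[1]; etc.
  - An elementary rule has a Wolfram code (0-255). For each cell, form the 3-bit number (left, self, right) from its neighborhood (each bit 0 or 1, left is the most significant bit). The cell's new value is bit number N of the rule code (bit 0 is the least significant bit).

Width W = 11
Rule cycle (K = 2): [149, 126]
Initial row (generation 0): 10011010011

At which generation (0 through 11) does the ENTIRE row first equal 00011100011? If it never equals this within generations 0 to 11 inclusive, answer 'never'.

Answer: 9

Derivation:
Gen 0: 10011010011
Gen 1 (rule 149): 11000011000
Gen 2 (rule 126): 11100111100
Gen 3 (rule 149): 01010011011
Gen 4 (rule 126): 11111111111
Gen 5 (rule 149): 01111111110
Gen 6 (rule 126): 11000000011
Gen 7 (rule 149): 00111111000
Gen 8 (rule 126): 01100001100
Gen 9 (rule 149): 00011100011
Gen 10 (rule 126): 00110110111
Gen 11 (rule 149): 10000000010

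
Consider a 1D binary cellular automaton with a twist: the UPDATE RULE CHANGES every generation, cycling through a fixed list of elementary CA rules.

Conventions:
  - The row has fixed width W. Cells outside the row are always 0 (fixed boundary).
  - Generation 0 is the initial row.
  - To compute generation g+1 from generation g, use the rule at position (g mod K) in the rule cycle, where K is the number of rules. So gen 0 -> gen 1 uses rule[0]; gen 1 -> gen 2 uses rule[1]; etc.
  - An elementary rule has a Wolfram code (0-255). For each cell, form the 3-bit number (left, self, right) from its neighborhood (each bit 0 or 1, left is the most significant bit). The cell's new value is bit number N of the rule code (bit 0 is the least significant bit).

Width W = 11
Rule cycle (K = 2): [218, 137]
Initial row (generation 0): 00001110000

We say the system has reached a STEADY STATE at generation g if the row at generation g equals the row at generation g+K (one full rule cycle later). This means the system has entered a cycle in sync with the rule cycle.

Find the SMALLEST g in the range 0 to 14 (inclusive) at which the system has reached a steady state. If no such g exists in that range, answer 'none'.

Answer: 7

Derivation:
Gen 0: 00001110000
Gen 1 (rule 218): 00011111000
Gen 2 (rule 137): 11011110011
Gen 3 (rule 218): 11011111111
Gen 4 (rule 137): 10011111110
Gen 5 (rule 218): 01111111111
Gen 6 (rule 137): 01111111110
Gen 7 (rule 218): 11111111111
Gen 8 (rule 137): 11111111110
Gen 9 (rule 218): 11111111111
Gen 10 (rule 137): 11111111110
Gen 11 (rule 218): 11111111111
Gen 12 (rule 137): 11111111110
Gen 13 (rule 218): 11111111111
Gen 14 (rule 137): 11111111110
Gen 15 (rule 218): 11111111111
Gen 16 (rule 137): 11111111110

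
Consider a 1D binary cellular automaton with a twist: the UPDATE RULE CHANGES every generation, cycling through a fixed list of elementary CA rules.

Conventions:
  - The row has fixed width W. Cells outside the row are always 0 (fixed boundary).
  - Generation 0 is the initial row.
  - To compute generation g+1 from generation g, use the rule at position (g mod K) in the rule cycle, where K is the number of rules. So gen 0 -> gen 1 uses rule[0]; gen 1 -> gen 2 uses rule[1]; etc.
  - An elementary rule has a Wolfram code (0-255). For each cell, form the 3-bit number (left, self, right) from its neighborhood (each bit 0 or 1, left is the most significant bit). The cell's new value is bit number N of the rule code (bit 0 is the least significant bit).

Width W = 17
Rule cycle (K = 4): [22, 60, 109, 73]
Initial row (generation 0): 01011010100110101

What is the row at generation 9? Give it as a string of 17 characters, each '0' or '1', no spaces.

Answer: 01101011000000011

Derivation:
Gen 0: 01011010100110101
Gen 1 (rule 22): 11000010111000101
Gen 2 (rule 60): 10100011100100111
Gen 3 (rule 109): 11101010100100101
Gen 4 (rule 73): 10100000000000000
Gen 5 (rule 22): 10110000000000000
Gen 6 (rule 60): 11101000000000000
Gen 7 (rule 109): 10111011111111111
Gen 8 (rule 73): 00101010000000001
Gen 9 (rule 22): 01101011000000011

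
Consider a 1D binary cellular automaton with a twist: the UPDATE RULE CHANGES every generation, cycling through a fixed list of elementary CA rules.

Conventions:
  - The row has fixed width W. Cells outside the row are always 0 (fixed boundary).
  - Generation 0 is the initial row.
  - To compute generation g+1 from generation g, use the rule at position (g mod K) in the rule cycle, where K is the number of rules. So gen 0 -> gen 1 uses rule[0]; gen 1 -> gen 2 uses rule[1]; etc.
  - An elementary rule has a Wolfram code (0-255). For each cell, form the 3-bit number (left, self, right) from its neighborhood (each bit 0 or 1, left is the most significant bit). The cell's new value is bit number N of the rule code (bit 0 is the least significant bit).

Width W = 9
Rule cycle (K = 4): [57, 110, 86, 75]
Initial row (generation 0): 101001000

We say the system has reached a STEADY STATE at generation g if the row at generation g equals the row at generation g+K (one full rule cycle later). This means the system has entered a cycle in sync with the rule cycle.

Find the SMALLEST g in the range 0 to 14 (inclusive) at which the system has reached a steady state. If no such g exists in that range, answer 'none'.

Answer: 5

Derivation:
Gen 0: 101001000
Gen 1 (rule 57): 010100111
Gen 2 (rule 110): 111101101
Gen 3 (rule 86): 000100101
Gen 4 (rule 75): 111001000
Gen 5 (rule 57): 100100111
Gen 6 (rule 110): 101101101
Gen 7 (rule 86): 100100101
Gen 8 (rule 75): 001001000
Gen 9 (rule 57): 100100111
Gen 10 (rule 110): 101101101
Gen 11 (rule 86): 100100101
Gen 12 (rule 75): 001001000
Gen 13 (rule 57): 100100111
Gen 14 (rule 110): 101101101
Gen 15 (rule 86): 100100101
Gen 16 (rule 75): 001001000
Gen 17 (rule 57): 100100111
Gen 18 (rule 110): 101101101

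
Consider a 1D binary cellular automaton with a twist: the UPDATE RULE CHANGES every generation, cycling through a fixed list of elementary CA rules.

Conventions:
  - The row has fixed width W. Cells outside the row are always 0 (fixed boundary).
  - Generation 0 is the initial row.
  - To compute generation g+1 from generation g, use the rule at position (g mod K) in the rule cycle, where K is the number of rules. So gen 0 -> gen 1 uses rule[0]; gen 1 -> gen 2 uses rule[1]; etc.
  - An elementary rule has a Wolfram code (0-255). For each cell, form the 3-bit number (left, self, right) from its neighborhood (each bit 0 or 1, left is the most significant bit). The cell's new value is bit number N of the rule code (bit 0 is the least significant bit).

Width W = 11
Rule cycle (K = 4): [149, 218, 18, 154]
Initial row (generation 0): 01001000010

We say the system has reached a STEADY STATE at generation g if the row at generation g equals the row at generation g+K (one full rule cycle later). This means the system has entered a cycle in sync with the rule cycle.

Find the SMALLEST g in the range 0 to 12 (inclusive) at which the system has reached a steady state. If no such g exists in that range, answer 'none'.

Answer: 3

Derivation:
Gen 0: 01001000010
Gen 1 (rule 149): 01101111011
Gen 2 (rule 218): 11101111011
Gen 3 (rule 18): 00000000000
Gen 4 (rule 154): 00000000000
Gen 5 (rule 149): 11111111111
Gen 6 (rule 218): 11111111111
Gen 7 (rule 18): 00000000000
Gen 8 (rule 154): 00000000000
Gen 9 (rule 149): 11111111111
Gen 10 (rule 218): 11111111111
Gen 11 (rule 18): 00000000000
Gen 12 (rule 154): 00000000000
Gen 13 (rule 149): 11111111111
Gen 14 (rule 218): 11111111111
Gen 15 (rule 18): 00000000000
Gen 16 (rule 154): 00000000000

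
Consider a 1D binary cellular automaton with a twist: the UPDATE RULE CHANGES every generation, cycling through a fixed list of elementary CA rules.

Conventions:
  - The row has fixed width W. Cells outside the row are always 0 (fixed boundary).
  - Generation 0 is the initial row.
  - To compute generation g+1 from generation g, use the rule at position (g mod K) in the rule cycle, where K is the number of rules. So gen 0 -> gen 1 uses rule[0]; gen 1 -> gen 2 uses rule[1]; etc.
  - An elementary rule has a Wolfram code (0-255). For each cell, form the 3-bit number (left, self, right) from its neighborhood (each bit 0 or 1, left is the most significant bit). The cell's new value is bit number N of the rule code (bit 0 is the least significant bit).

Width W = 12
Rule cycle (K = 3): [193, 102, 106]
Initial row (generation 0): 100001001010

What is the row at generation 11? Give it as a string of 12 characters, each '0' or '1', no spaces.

Gen 0: 100001001010
Gen 1 (rule 193): 001100000000
Gen 2 (rule 102): 010100000000
Gen 3 (rule 106): 101000000000
Gen 4 (rule 193): 000011111111
Gen 5 (rule 102): 000100000001
Gen 6 (rule 106): 001000000010
Gen 7 (rule 193): 100011111000
Gen 8 (rule 102): 100100001000
Gen 9 (rule 106): 001000010000
Gen 10 (rule 193): 100011000111
Gen 11 (rule 102): 100101001001

Answer: 100101001001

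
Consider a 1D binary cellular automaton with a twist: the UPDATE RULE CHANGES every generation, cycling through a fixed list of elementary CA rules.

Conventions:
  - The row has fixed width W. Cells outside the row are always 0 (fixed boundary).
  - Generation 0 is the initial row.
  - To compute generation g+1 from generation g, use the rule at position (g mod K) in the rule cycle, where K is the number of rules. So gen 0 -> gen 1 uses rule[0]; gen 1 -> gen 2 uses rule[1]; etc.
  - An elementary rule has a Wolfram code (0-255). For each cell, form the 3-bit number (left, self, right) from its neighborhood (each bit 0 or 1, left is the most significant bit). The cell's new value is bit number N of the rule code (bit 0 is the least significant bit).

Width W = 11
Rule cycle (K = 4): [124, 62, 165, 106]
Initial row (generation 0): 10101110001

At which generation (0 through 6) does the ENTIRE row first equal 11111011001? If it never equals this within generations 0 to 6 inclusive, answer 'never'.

Gen 0: 10101110001
Gen 1 (rule 124): 11111011001
Gen 2 (rule 62): 10000110111
Gen 3 (rule 165): 10110001010
Gen 4 (rule 106): 01110010100
Gen 5 (rule 124): 01011011110
Gen 6 (rule 62): 11110110001

Answer: 1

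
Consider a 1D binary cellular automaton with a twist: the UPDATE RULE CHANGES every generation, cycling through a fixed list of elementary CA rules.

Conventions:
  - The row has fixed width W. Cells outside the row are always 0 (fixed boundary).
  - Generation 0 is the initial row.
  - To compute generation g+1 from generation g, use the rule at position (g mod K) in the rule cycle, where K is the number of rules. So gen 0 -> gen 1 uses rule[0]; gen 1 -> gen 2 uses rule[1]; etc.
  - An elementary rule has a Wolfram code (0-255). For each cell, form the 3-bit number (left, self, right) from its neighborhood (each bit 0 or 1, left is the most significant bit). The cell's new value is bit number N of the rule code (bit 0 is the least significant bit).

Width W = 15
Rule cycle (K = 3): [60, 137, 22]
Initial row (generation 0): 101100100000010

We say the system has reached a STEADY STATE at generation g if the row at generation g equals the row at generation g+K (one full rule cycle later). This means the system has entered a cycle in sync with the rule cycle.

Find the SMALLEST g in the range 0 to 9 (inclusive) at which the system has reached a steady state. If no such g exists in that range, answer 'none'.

Gen 0: 101100100000010
Gen 1 (rule 60): 111010110000011
Gen 2 (rule 137): 110000100111010
Gen 3 (rule 22): 001001111000011
Gen 4 (rule 60): 001101000100010
Gen 5 (rule 137): 101000010001000
Gen 6 (rule 22): 101100111011100
Gen 7 (rule 60): 111010100110010
Gen 8 (rule 137): 110000000100000
Gen 9 (rule 22): 001000001110000
Gen 10 (rule 60): 001100001001000
Gen 11 (rule 137): 101001100000011
Gen 12 (rule 22): 101110010000100

Answer: none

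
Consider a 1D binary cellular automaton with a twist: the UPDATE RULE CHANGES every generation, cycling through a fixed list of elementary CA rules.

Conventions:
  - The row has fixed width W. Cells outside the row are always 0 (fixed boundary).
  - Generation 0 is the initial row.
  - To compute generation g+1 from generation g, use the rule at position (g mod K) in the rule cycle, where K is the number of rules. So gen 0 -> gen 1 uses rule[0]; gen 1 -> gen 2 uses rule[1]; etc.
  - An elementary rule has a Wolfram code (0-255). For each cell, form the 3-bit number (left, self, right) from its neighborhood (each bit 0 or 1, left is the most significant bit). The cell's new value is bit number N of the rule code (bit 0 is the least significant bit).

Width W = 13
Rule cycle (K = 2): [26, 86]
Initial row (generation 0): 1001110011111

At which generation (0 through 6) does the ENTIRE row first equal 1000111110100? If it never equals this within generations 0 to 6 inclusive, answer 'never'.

Gen 0: 1001110011111
Gen 1 (rule 26): 0111001110000
Gen 2 (rule 86): 1001110011000
Gen 3 (rule 26): 0111001110100
Gen 4 (rule 86): 1001110010110
Gen 5 (rule 26): 0111001100101
Gen 6 (rule 86): 1001110111101

Answer: never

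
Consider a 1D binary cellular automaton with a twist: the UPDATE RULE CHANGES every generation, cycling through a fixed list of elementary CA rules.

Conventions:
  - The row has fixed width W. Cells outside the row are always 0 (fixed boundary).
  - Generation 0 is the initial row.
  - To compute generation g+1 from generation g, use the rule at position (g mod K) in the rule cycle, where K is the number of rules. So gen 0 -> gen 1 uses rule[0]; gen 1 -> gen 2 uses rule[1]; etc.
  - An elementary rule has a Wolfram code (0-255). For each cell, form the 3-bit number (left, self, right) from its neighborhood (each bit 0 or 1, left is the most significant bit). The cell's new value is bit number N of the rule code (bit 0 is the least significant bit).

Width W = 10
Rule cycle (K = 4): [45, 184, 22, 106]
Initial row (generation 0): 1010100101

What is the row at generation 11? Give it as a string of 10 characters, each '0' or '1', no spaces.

Answer: 1000000001

Derivation:
Gen 0: 1010100101
Gen 1 (rule 45): 1111100111
Gen 2 (rule 184): 1111010110
Gen 3 (rule 22): 0000010001
Gen 4 (rule 106): 0000100010
Gen 5 (rule 45): 1110101010
Gen 6 (rule 184): 1101010101
Gen 7 (rule 22): 0001010101
Gen 8 (rule 106): 0010101010
Gen 9 (rule 45): 1011111110
Gen 10 (rule 184): 0111111101
Gen 11 (rule 22): 1000000001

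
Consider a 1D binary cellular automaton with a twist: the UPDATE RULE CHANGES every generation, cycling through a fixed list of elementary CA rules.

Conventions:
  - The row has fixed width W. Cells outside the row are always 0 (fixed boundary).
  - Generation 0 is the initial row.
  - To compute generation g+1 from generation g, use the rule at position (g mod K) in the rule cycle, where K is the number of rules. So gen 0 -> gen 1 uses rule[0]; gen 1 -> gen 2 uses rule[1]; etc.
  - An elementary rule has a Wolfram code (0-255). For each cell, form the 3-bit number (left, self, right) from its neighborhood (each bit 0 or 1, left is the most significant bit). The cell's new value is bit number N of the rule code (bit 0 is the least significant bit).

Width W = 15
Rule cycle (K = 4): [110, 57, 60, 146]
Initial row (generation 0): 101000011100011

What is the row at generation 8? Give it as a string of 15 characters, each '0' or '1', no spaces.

Answer: 010101101010101

Derivation:
Gen 0: 101000011100011
Gen 1 (rule 110): 111000110100111
Gen 2 (rule 57): 100110101010100
Gen 3 (rule 60): 110101111111110
Gen 4 (rule 146): 000000111111101
Gen 5 (rule 110): 000001100000111
Gen 6 (rule 57): 111101011110100
Gen 7 (rule 60): 100011110001110
Gen 8 (rule 146): 010101101010101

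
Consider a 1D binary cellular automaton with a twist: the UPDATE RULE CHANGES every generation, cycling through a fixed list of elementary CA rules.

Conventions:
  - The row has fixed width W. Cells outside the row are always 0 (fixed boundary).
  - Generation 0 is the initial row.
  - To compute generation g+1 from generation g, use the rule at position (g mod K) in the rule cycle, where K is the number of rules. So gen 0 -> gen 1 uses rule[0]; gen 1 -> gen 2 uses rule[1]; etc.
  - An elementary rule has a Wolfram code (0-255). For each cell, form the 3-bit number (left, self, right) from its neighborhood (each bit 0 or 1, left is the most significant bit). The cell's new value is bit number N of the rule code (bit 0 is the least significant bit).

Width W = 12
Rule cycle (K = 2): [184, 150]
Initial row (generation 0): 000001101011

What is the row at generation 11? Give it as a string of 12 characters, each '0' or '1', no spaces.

Answer: 101010000010

Derivation:
Gen 0: 000001101011
Gen 1 (rule 184): 000001010110
Gen 2 (rule 150): 000011010001
Gen 3 (rule 184): 000010101000
Gen 4 (rule 150): 000110101100
Gen 5 (rule 184): 000101011010
Gen 6 (rule 150): 001101000011
Gen 7 (rule 184): 001010100010
Gen 8 (rule 150): 011010110111
Gen 9 (rule 184): 010101101110
Gen 10 (rule 150): 110100000101
Gen 11 (rule 184): 101010000010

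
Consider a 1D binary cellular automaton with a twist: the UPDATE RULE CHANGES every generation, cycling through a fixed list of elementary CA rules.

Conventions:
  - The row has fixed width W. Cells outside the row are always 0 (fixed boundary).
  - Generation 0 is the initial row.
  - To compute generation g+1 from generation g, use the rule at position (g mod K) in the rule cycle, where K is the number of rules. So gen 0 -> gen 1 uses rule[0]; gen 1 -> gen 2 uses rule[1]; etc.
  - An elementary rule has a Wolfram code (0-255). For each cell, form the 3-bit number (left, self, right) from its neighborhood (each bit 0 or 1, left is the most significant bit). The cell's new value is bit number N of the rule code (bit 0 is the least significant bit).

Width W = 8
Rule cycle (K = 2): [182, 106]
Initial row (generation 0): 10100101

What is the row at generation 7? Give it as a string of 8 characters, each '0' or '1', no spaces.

Gen 0: 10100101
Gen 1 (rule 182): 11111111
Gen 2 (rule 106): 10000001
Gen 3 (rule 182): 11000011
Gen 4 (rule 106): 11000111
Gen 5 (rule 182): 00101010
Gen 6 (rule 106): 01010100
Gen 7 (rule 182): 11111110

Answer: 11111110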